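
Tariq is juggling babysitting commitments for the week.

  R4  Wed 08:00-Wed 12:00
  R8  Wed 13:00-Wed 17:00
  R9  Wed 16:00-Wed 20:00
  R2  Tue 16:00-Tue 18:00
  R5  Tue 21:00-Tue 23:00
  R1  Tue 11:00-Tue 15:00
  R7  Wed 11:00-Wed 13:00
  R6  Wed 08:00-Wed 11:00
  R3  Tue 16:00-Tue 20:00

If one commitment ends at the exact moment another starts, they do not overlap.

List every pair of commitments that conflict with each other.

R2 & R3, R4 & R6, R4 & R7, R8 & R9

Sorted by start: R1, R2, R3, R5, R4, R6, R7, R8, R9.
R2 starts after R1 ends, so nothing later overlaps R1 either.
R3 starts before R2 ends → R2 and R3 overlap.
R5 starts after R2 ends, so nothing later overlaps R2 either.
R5 starts after R3 ends, so nothing later overlaps R3 either.
R4 starts after R5 ends, so nothing later overlaps R5 either.
R6 starts before R4 ends → R4 and R6 overlap.
R7 starts before R4 ends → R4 and R7 overlap.
R8 starts after R4 ends, so nothing later overlaps R4 either.
R7 starts exactly when R6 ends (back-to-back, no overlap), so nothing later overlaps R6 either.
R8 starts exactly when R7 ends (back-to-back, no overlap), so nothing later overlaps R7 either.
R9 starts before R8 ends → R8 and R9 overlap.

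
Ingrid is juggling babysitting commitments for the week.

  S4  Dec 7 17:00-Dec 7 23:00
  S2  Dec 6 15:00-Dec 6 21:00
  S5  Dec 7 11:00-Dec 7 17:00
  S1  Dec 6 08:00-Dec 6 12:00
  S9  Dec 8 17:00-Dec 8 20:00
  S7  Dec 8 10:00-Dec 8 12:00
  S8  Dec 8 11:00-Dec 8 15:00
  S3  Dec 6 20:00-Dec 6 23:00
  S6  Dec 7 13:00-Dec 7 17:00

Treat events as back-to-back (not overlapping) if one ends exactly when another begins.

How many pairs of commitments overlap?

3

Sorted by start: S1, S2, S3, S5, S6, S4, S7, S8, S9.
S2 starts after S1 ends; S1 is clear from here.
S3 starts before S2 ends → S2 and S3 overlap.
S5 starts after S2 ends; S2 is clear from here.
S5 starts after S3 ends; S3 is clear from here.
S6 starts before S5 ends → S5 and S6 overlap.
S4 starts exactly when S5 ends (back-to-back, no overlap); S5 is clear from here.
S4 starts exactly when S6 ends (back-to-back, no overlap); S6 is clear from here.
S7 starts after S4 ends; S4 is clear from here.
S8 starts before S7 ends → S7 and S8 overlap.
S9 starts after S7 ends.
S9 starts after S8 ends.
Overlapping pairs: S2 & S3, S5 & S6, S7 & S8 — 3 in total.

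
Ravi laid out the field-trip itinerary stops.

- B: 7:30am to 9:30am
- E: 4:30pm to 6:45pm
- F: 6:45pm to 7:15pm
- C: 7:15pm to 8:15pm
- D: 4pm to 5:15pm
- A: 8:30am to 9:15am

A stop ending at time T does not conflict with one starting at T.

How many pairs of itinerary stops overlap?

Sorted by start: B, A, D, E, F, C.
A starts before B ends → B and A overlap.
D starts after B ends; B is clear from here.
D starts after A ends; A is clear from here.
E starts before D ends → D and E overlap.
F starts after D ends; D is clear from here.
F starts exactly when E ends (back-to-back, no overlap); E is clear from here.
C starts exactly when F ends (back-to-back, no overlap).
Overlapping pairs: A & B, D & E — 2 in total.

2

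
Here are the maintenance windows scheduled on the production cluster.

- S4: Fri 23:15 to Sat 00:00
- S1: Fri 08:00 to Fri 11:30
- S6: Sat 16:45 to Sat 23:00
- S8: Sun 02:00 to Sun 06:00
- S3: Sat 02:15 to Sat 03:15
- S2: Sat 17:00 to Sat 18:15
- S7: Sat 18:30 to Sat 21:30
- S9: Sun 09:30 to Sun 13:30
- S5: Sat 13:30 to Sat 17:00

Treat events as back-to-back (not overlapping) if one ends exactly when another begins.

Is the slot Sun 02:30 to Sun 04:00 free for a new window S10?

S1: ends Fri 11:30 at or before S10 starts Sun 02:30 → clear.
S4: ends Sat 00:00 at or before S10 starts Sun 02:30 → clear.
S3: ends Sat 03:15 at or before S10 starts Sun 02:30 → clear.
S5: ends Sat 17:00 at or before S10 starts Sun 02:30 → clear.
S6: ends Sat 23:00 at or before S10 starts Sun 02:30 → clear.
S2: ends Sat 18:15 at or before S10 starts Sun 02:30 → clear.
S7: ends Sat 21:30 at or before S10 starts Sun 02:30 → clear.
S8: starts Sun 02:00 before S10 ends Sun 04:00, and ends Sun 06:00 after S10 starts Sun 02:30 → overlap.
S9: starts Sun 09:30 at or after S10 ends Sun 04:00 → clear.
S10 overlaps S8.

No — it overlaps S8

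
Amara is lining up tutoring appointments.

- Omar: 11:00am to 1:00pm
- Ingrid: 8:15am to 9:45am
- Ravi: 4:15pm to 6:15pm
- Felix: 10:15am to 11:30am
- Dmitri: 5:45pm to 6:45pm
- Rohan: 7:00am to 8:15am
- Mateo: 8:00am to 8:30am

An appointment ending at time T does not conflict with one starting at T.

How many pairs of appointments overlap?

4

Sorted by start: Rohan, Mateo, Ingrid, Felix, Omar, Ravi, Dmitri.
Mateo starts before Rohan ends → Rohan and Mateo overlap.
Ingrid starts exactly when Rohan ends (back-to-back, no overlap) — done with Rohan.
Ingrid starts before Mateo ends → Mateo and Ingrid overlap.
Felix starts after Mateo ends — done with Mateo.
Felix starts after Ingrid ends — done with Ingrid.
Omar starts before Felix ends → Felix and Omar overlap.
Ravi starts after Felix ends — done with Felix.
Ravi starts after Omar ends — done with Omar.
Dmitri starts before Ravi ends → Ravi and Dmitri overlap.
Overlapping pairs: Dmitri & Ravi, Felix & Omar, Ingrid & Mateo, Mateo & Rohan — 4 in total.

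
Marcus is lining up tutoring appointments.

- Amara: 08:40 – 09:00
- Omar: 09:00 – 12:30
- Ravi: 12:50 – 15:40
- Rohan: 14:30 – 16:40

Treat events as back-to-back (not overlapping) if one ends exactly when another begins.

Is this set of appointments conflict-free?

Sorted by start: Amara, Omar, Ravi, Rohan.
Omar starts exactly when Amara ends (back-to-back, no overlap) — done with Amara.
Ravi starts after Omar ends — done with Omar.
Rohan starts before Ravi ends → Ravi and Rohan overlap.
That's a conflict, so the schedule is not conflict-free.

No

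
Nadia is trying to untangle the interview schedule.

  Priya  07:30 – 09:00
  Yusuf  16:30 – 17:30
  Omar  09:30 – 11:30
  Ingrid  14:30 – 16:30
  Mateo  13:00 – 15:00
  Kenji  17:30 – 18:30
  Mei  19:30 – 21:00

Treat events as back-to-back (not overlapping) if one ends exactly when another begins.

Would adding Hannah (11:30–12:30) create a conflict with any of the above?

No — it doesn't clash with anything

Priya: ends 09:00 at or before Hannah starts 11:30 → clear.
Omar: ends 11:30 at or before Hannah starts 11:30 → clear.
Mateo: starts 13:00 at or after Hannah ends 12:30 → clear.
Ingrid: starts 14:30 at or after Hannah ends 12:30 → clear.
Yusuf: starts 16:30 at or after Hannah ends 12:30 → clear.
Kenji: starts 17:30 at or after Hannah ends 12:30 → clear.
Mei: starts 19:30 at or after Hannah ends 12:30 → clear.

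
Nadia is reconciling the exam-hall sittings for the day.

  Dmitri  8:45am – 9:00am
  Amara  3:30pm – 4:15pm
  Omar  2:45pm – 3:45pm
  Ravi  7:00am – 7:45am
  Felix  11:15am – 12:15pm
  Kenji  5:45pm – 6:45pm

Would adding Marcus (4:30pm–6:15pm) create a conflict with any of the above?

Yes — it overlaps Kenji

Ravi: ends 7:45am at or before Marcus starts 4:30pm → clear.
Dmitri: ends 9:00am at or before Marcus starts 4:30pm → clear.
Felix: ends 12:15pm at or before Marcus starts 4:30pm → clear.
Omar: ends 3:45pm at or before Marcus starts 4:30pm → clear.
Amara: ends 4:15pm at or before Marcus starts 4:30pm → clear.
Kenji: starts 5:45pm before Marcus ends 6:15pm, and ends 6:45pm after Marcus starts 4:30pm → overlap.
Marcus overlaps Kenji.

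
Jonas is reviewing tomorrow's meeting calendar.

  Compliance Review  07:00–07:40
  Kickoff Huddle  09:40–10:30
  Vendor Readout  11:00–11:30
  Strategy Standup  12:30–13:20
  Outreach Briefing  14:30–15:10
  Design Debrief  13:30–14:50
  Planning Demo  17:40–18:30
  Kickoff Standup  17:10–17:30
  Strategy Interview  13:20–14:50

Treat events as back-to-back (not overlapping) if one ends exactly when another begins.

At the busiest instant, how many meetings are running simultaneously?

3

Walk through starts and ends in time order (an end at T is processed before a start at T):
07:00 start Compliance Review → 1
07:40 end Compliance Review → 0
09:40 start Kickoff Huddle → 1
10:30 end Kickoff Huddle → 0
11:00 start Vendor Readout → 1
11:30 end Vendor Readout → 0
12:30 start Strategy Standup → 1
13:20 end Strategy Standup → 0
13:20 start Strategy Interview → 1
13:30 start Design Debrief → 2
14:30 start Outreach Briefing → 3
14:50 end Design Debrief → 2
14:50 end Strategy Interview → 1
15:10 end Outreach Briefing → 0
17:10 start Kickoff Standup → 1
17:30 end Kickoff Standup → 0
17:40 start Planning Demo → 1
18:30 end Planning Demo → 0
Peak is 3, at 14:30 (Design Debrief, Outreach Briefing, Strategy Interview).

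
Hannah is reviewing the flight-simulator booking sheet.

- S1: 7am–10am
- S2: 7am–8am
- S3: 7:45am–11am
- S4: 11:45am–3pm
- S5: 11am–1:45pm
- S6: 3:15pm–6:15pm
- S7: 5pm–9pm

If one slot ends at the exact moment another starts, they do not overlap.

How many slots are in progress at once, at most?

Walk through starts and ends in time order (an end at T is processed before a start at T):
7am start S1 → 1
7am start S2 → 2
7:45am start S3 → 3
8am end S2 → 2
10am end S1 → 1
11am end S3 → 0
11am start S5 → 1
11:45am start S4 → 2
1:45pm end S5 → 1
3pm end S4 → 0
3:15pm start S6 → 1
5pm start S7 → 2
6:15pm end S6 → 1
9pm end S7 → 0
Peak is 3, at 7:45am (S1, S2, S3).

3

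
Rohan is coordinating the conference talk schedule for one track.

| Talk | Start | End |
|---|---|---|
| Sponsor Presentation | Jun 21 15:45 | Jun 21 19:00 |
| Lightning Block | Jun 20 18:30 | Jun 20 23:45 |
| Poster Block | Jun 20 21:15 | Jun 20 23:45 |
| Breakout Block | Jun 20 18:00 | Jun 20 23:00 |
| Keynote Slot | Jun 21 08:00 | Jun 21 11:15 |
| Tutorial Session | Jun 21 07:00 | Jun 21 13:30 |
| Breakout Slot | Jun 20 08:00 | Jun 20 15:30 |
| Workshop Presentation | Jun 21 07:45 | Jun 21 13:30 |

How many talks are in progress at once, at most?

3

Walk through starts and ends in time order (an end at T is processed before a start at T):
Jun 20 08:00 start Breakout Slot → 1
Jun 20 15:30 end Breakout Slot → 0
Jun 20 18:00 start Breakout Block → 1
Jun 20 18:30 start Lightning Block → 2
Jun 20 21:15 start Poster Block → 3
Jun 20 23:00 end Breakout Block → 2
Jun 20 23:45 end Lightning Block → 1
Jun 20 23:45 end Poster Block → 0
Jun 21 07:00 start Tutorial Session → 1
Jun 21 07:45 start Workshop Presentation → 2
Jun 21 08:00 start Keynote Slot → 3
Jun 21 11:15 end Keynote Slot → 2
Jun 21 13:30 end Tutorial Session → 1
Jun 21 13:30 end Workshop Presentation → 0
Jun 21 15:45 start Sponsor Presentation → 1
Jun 21 19:00 end Sponsor Presentation → 0
Peak is 3, at Jun 20 21:15 (Breakout Block, Lightning Block, Poster Block).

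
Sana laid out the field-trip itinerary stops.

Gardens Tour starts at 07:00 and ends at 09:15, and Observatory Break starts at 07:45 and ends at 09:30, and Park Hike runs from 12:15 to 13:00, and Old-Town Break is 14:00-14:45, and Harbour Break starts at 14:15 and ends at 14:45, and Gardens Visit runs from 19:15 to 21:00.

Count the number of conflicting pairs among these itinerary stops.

2

Sorted by start: Gardens Tour, Observatory Break, Park Hike, Old-Town Break, Harbour Break, Gardens Visit.
Observatory Break starts before Gardens Tour ends → Gardens Tour and Observatory Break overlap.
Park Hike starts after Gardens Tour ends, so nothing later overlaps Gardens Tour either.
Park Hike starts after Observatory Break ends, so nothing later overlaps Observatory Break either.
Old-Town Break starts after Park Hike ends, so nothing later overlaps Park Hike either.
Harbour Break starts before Old-Town Break ends → Old-Town Break and Harbour Break overlap.
Gardens Visit starts after Old-Town Break ends.
Gardens Visit starts after Harbour Break ends.
Overlapping pairs: Gardens Tour & Observatory Break, Harbour Break & Old-Town Break — 2 in total.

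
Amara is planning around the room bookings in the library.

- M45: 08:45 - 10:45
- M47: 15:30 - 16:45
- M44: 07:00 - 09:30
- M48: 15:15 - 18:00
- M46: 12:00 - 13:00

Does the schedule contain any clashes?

Yes

Sorted by start: M44, M45, M46, M48, M47.
M45 starts before M44 ends → M44 and M45 overlap.
That's a conflict, so the schedule is not conflict-free.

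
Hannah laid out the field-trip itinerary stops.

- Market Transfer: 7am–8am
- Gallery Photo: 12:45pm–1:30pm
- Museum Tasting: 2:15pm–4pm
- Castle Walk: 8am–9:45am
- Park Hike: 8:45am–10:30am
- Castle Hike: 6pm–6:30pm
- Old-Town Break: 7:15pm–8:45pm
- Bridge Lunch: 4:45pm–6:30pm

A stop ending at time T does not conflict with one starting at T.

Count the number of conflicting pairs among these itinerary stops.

Sorted by start: Market Transfer, Castle Walk, Park Hike, Gallery Photo, Museum Tasting, Bridge Lunch, Castle Hike, Old-Town Break.
Castle Walk starts exactly when Market Transfer ends (back-to-back, no overlap), so Market Transfer has no further overlaps.
Park Hike starts before Castle Walk ends → Castle Walk and Park Hike overlap.
Gallery Photo starts after Castle Walk ends, so Castle Walk has no further overlaps.
Gallery Photo starts after Park Hike ends, so Park Hike has no further overlaps.
Museum Tasting starts after Gallery Photo ends, so Gallery Photo has no further overlaps.
Bridge Lunch starts after Museum Tasting ends, so Museum Tasting has no further overlaps.
Castle Hike starts before Bridge Lunch ends → Bridge Lunch and Castle Hike overlap.
Old-Town Break starts after Bridge Lunch ends.
Old-Town Break starts after Castle Hike ends.
Overlapping pairs: Bridge Lunch & Castle Hike, Castle Walk & Park Hike — 2 in total.

2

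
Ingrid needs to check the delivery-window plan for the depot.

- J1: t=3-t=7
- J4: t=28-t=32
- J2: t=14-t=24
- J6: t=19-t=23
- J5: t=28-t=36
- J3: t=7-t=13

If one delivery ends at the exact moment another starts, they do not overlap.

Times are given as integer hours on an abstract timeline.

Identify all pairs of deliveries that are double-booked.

J2 & J6, J4 & J5

Two intervals overlap when each starts before the other ends.
Sorted by start: J1, J3, J2, J6, J4, J5.
J3 starts exactly when J1 ends (back-to-back, no overlap) — done with J1.
J2 starts after J3 ends — done with J3.
J6 starts before J2 ends → J2 and J6 overlap.
J4 starts after J2 ends — done with J2.
J4 starts after J6 ends — done with J6.
J5 starts before J4 ends → J4 and J5 overlap.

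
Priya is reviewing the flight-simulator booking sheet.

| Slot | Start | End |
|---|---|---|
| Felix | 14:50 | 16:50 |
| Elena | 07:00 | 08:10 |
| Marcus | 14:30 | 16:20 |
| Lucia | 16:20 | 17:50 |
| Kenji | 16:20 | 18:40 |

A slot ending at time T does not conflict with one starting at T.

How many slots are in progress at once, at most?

Sweep the timeline, counting +1 at each start and −1 at each end (ends before starts at a tie):
07:00 start Elena → 1
08:10 end Elena → 0
14:30 start Marcus → 1
14:50 start Felix → 2
16:20 end Marcus → 1
16:20 start Kenji → 2
16:20 start Lucia → 3
16:50 end Felix → 2
17:50 end Lucia → 1
18:40 end Kenji → 0
Peak is 3, at 16:20 (Felix, Kenji, Lucia).

3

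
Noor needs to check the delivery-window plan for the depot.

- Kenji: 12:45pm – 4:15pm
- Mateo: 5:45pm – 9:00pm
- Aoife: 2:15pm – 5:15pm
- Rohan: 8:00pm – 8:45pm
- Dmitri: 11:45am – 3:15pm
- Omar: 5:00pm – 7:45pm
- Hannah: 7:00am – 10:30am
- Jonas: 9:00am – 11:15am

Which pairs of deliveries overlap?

Sorted by start: Hannah, Jonas, Dmitri, Kenji, Aoife, Omar, Mateo, Rohan.
Jonas starts before Hannah ends → Hannah and Jonas overlap.
Dmitri starts after Hannah ends, so Hannah has no further overlaps.
Dmitri starts after Jonas ends, so Jonas has no further overlaps.
Kenji starts before Dmitri ends → Dmitri and Kenji overlap.
Aoife starts before Dmitri ends → Dmitri and Aoife overlap.
Omar starts after Dmitri ends, so Dmitri has no further overlaps.
Aoife starts before Kenji ends → Kenji and Aoife overlap.
Omar starts after Kenji ends, so Kenji has no further overlaps.
Omar starts before Aoife ends → Aoife and Omar overlap.
Mateo starts after Aoife ends, so Aoife has no further overlaps.
Mateo starts before Omar ends → Omar and Mateo overlap.
Rohan starts after Omar ends.
Rohan starts before Mateo ends → Mateo and Rohan overlap.

Aoife & Dmitri, Aoife & Kenji, Aoife & Omar, Dmitri & Kenji, Hannah & Jonas, Mateo & Omar, Mateo & Rohan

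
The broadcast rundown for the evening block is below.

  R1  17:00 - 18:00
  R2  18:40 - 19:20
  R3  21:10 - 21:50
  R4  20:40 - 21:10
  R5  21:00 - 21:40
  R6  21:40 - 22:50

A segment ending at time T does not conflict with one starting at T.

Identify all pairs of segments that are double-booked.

R3 & R5, R3 & R6, R4 & R5

Check each pair: they overlap iff neither finishes before the other starts.
Sorted by start: R1, R2, R4, R5, R3, R6.
R2 starts after R1 ends; R1 is clear from here.
R4 starts after R2 ends; R2 is clear from here.
R5 starts before R4 ends → R4 and R5 overlap.
R3 starts exactly when R4 ends (back-to-back, no overlap); R4 is clear from here.
R3 starts before R5 ends → R5 and R3 overlap.
R6 starts exactly when R5 ends (back-to-back, no overlap).
R6 starts before R3 ends → R3 and R6 overlap.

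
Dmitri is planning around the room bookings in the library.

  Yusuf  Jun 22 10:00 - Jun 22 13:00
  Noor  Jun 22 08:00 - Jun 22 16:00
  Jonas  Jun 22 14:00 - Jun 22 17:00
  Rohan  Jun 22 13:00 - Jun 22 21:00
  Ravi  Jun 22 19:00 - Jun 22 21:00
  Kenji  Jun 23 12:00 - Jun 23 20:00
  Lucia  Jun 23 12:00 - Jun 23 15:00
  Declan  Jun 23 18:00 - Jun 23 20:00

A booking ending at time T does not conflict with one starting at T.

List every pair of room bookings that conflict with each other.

Sorted by start: Noor, Yusuf, Rohan, Jonas, Ravi, Kenji, Lucia, Declan.
Yusuf starts before Noor ends → Noor and Yusuf overlap.
Rohan starts before Noor ends → Noor and Rohan overlap.
Jonas starts before Noor ends → Noor and Jonas overlap.
Ravi starts after Noor ends, so nothing later overlaps Noor either.
Rohan starts exactly when Yusuf ends (back-to-back, no overlap), so nothing later overlaps Yusuf either.
Jonas starts before Rohan ends → Rohan and Jonas overlap.
Ravi starts before Rohan ends → Rohan and Ravi overlap.
Kenji starts after Rohan ends, so nothing later overlaps Rohan either.
Ravi starts after Jonas ends, so nothing later overlaps Jonas either.
Kenji starts after Ravi ends, so nothing later overlaps Ravi either.
Lucia starts before Kenji ends → Kenji and Lucia overlap.
Declan starts before Kenji ends → Kenji and Declan overlap.
Declan starts after Lucia ends.

Declan & Kenji, Jonas & Noor, Jonas & Rohan, Kenji & Lucia, Noor & Rohan, Noor & Yusuf, Ravi & Rohan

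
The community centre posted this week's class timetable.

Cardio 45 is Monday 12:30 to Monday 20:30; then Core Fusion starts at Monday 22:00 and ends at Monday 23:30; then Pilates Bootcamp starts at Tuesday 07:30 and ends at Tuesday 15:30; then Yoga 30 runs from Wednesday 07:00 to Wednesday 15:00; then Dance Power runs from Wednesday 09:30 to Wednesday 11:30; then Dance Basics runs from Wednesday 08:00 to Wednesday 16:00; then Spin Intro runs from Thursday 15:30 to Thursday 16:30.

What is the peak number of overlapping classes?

3

Sort all start/end points and keep a running count:
Monday 12:30 start Cardio 45 → 1
Monday 20:30 end Cardio 45 → 0
Monday 22:00 start Core Fusion → 1
Monday 23:30 end Core Fusion → 0
Tuesday 07:30 start Pilates Bootcamp → 1
Tuesday 15:30 end Pilates Bootcamp → 0
Wednesday 07:00 start Yoga 30 → 1
Wednesday 08:00 start Dance Basics → 2
Wednesday 09:30 start Dance Power → 3
Wednesday 11:30 end Dance Power → 2
Wednesday 15:00 end Yoga 30 → 1
Wednesday 16:00 end Dance Basics → 0
Thursday 15:30 start Spin Intro → 1
Thursday 16:30 end Spin Intro → 0
Peak is 3, at Wednesday 09:30 (Dance Basics, Dance Power, Yoga 30).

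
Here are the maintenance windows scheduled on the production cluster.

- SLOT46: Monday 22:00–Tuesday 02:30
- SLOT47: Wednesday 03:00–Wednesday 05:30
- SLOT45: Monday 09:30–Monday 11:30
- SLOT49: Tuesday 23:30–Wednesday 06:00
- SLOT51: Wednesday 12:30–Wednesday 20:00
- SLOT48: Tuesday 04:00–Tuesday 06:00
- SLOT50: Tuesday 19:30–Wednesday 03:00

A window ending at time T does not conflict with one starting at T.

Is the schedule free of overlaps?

No

Two intervals overlap when each starts before the other ends.
Sorted by start: SLOT45, SLOT46, SLOT48, SLOT50, SLOT49, SLOT47, SLOT51.
SLOT46 starts after SLOT45 ends, so nothing later overlaps SLOT45 either.
SLOT48 starts after SLOT46 ends, so nothing later overlaps SLOT46 either.
SLOT50 starts after SLOT48 ends, so nothing later overlaps SLOT48 either.
SLOT49 starts before SLOT50 ends → SLOT50 and SLOT49 overlap.
That's a conflict, so the schedule is not conflict-free.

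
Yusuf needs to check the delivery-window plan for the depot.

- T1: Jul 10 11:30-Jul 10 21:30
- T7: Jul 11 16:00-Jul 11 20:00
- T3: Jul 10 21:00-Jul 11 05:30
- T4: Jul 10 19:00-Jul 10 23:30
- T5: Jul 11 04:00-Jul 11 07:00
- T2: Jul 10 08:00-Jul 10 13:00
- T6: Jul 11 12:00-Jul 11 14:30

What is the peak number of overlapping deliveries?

Sort all start/end points and keep a running count:
Jul 10 08:00 start T2 → 1
Jul 10 11:30 start T1 → 2
Jul 10 13:00 end T2 → 1
Jul 10 19:00 start T4 → 2
Jul 10 21:00 start T3 → 3
Jul 10 21:30 end T1 → 2
Jul 10 23:30 end T4 → 1
Jul 11 04:00 start T5 → 2
Jul 11 05:30 end T3 → 1
Jul 11 07:00 end T5 → 0
Jul 11 12:00 start T6 → 1
Jul 11 14:30 end T6 → 0
Jul 11 16:00 start T7 → 1
Jul 11 20:00 end T7 → 0
Peak is 3, at Jul 10 21:00 (T1, T3, T4).

3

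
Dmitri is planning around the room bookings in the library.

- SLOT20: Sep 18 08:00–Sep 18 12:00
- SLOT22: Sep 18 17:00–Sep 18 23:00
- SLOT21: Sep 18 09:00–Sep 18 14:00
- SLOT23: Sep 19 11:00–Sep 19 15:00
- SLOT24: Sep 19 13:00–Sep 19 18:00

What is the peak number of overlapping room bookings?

Sort all start/end points and keep a running count:
Sep 18 08:00 start SLOT20 → 1
Sep 18 09:00 start SLOT21 → 2
Sep 18 12:00 end SLOT20 → 1
Sep 18 14:00 end SLOT21 → 0
Sep 18 17:00 start SLOT22 → 1
Sep 18 23:00 end SLOT22 → 0
Sep 19 11:00 start SLOT23 → 1
Sep 19 13:00 start SLOT24 → 2
Sep 19 15:00 end SLOT23 → 1
Sep 19 18:00 end SLOT24 → 0
Peak is 2, at Sep 18 09:00 (SLOT20, SLOT21).

2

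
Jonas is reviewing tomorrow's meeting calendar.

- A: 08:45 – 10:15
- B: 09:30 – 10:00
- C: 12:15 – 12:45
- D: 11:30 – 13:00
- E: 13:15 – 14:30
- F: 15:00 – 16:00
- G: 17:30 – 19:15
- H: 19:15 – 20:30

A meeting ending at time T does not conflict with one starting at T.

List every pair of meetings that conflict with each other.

A & B, C & D

Sorted by start: A, B, D, C, E, F, G, H.
B starts before A ends → A and B overlap.
D starts after A ends, so nothing later overlaps A either.
D starts after B ends, so nothing later overlaps B either.
C starts before D ends → D and C overlap.
E starts after D ends, so nothing later overlaps D either.
E starts after C ends, so nothing later overlaps C either.
F starts after E ends, so nothing later overlaps E either.
G starts after F ends, so nothing later overlaps F either.
H starts exactly when G ends (back-to-back, no overlap).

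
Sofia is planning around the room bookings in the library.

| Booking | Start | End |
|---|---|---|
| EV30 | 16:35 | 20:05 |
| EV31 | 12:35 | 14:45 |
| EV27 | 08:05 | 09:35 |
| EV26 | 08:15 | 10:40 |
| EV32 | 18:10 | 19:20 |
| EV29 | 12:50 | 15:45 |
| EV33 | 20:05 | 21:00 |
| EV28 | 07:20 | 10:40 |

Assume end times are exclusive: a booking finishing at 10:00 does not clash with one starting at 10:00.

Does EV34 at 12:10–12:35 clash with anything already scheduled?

No — it doesn't clash with anything

EV28: ends 10:40 at or before EV34 starts 12:10 → clear.
EV27: ends 09:35 at or before EV34 starts 12:10 → clear.
EV26: ends 10:40 at or before EV34 starts 12:10 → clear.
EV31: starts 12:35 at or after EV34 ends 12:35 → clear.
EV29: starts 12:50 at or after EV34 ends 12:35 → clear.
EV30: starts 16:35 at or after EV34 ends 12:35 → clear.
EV32: starts 18:10 at or after EV34 ends 12:35 → clear.
EV33: starts 20:05 at or after EV34 ends 12:35 → clear.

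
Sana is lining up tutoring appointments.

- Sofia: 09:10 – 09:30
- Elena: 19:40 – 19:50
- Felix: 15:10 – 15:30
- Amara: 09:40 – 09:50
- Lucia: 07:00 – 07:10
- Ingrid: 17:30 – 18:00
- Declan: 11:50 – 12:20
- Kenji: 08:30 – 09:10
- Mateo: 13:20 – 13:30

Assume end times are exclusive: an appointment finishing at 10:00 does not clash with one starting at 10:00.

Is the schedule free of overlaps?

Yes

Sorted by start: Lucia, Kenji, Sofia, Amara, Declan, Mateo, Felix, Ingrid, Elena.
Kenji starts after Lucia ends, so Lucia has no further overlaps.
Sofia starts exactly when Kenji ends (back-to-back, no overlap), so Kenji has no further overlaps.
Amara starts after Sofia ends, so Sofia has no further overlaps.
Declan starts after Amara ends, so Amara has no further overlaps.
Mateo starts after Declan ends, so Declan has no further overlaps.
Felix starts after Mateo ends, so Mateo has no further overlaps.
Ingrid starts after Felix ends, so Felix has no further overlaps.
Elena starts after Ingrid ends.
Every pair is clear; the schedule has no overlaps.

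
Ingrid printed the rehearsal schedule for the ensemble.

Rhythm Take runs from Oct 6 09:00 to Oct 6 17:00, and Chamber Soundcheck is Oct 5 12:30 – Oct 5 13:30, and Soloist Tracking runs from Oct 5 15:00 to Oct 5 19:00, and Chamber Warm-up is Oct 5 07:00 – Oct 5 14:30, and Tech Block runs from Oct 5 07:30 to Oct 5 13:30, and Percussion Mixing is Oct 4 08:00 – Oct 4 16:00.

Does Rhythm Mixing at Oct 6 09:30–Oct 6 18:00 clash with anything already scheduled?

Yes — it overlaps Rhythm Take

Percussion Mixing: ends Oct 4 16:00 at or before Rhythm Mixing starts Oct 6 09:30 → clear.
Chamber Warm-up: ends Oct 5 14:30 at or before Rhythm Mixing starts Oct 6 09:30 → clear.
Tech Block: ends Oct 5 13:30 at or before Rhythm Mixing starts Oct 6 09:30 → clear.
Chamber Soundcheck: ends Oct 5 13:30 at or before Rhythm Mixing starts Oct 6 09:30 → clear.
Soloist Tracking: ends Oct 5 19:00 at or before Rhythm Mixing starts Oct 6 09:30 → clear.
Rhythm Take: starts Oct 6 09:00 before Rhythm Mixing ends Oct 6 18:00, and ends Oct 6 17:00 after Rhythm Mixing starts Oct 6 09:30 → overlap.
Rhythm Mixing overlaps Rhythm Take.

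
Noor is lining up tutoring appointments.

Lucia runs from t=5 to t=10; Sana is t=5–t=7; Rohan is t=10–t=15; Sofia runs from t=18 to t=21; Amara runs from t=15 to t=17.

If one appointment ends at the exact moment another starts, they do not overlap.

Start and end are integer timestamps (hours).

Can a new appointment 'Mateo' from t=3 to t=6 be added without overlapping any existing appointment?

Lucia: starts t=5 before Mateo ends t=6, and ends t=10 after Mateo starts t=3 → overlap.
Sana: starts t=5 before Mateo ends t=6, and ends t=7 after Mateo starts t=3 → overlap.
Rohan: starts t=10 at or after Mateo ends t=6 → clear.
Amara: starts t=15 at or after Mateo ends t=6 → clear.
Sofia: starts t=18 at or after Mateo ends t=6 → clear.
Mateo overlaps Lucia, Sana.

No — it overlaps Lucia, Sana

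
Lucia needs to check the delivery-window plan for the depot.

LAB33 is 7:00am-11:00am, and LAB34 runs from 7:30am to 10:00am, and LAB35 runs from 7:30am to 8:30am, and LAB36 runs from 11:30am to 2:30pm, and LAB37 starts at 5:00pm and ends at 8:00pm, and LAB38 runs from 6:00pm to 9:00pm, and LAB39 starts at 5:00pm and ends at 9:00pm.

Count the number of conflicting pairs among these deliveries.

6

Sorted by start: LAB33, LAB34, LAB35, LAB36, LAB37, LAB39, LAB38.
LAB34 starts before LAB33 ends → LAB33 and LAB34 overlap.
LAB35 starts before LAB33 ends → LAB33 and LAB35 overlap.
LAB36 starts after LAB33 ends — done with LAB33.
LAB35 starts before LAB34 ends → LAB34 and LAB35 overlap.
LAB36 starts after LAB34 ends — done with LAB34.
LAB36 starts after LAB35 ends — done with LAB35.
LAB37 starts after LAB36 ends — done with LAB36.
LAB39 starts before LAB37 ends → LAB37 and LAB39 overlap.
LAB38 starts before LAB37 ends → LAB37 and LAB38 overlap.
LAB38 starts before LAB39 ends → LAB39 and LAB38 overlap.
Overlapping pairs: LAB33 & LAB34, LAB33 & LAB35, LAB34 & LAB35, LAB37 & LAB38, LAB37 & LAB39, LAB38 & LAB39 — 6 in total.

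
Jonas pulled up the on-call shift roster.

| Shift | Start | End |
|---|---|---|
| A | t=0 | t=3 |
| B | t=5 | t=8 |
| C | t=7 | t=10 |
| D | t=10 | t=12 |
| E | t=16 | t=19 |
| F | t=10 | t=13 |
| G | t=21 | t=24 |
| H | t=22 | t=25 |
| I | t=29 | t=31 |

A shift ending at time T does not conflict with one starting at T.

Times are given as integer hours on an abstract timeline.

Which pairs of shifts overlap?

B & C, D & F, G & H

Sorted by start: A, B, C, D, F, E, G, H, I.
B starts after A ends; A is clear from here.
C starts before B ends → B and C overlap.
D starts after B ends; B is clear from here.
D starts exactly when C ends (back-to-back, no overlap); C is clear from here.
F starts before D ends → D and F overlap.
E starts after D ends; D is clear from here.
E starts after F ends; F is clear from here.
G starts after E ends; E is clear from here.
H starts before G ends → G and H overlap.
I starts after G ends.
I starts after H ends.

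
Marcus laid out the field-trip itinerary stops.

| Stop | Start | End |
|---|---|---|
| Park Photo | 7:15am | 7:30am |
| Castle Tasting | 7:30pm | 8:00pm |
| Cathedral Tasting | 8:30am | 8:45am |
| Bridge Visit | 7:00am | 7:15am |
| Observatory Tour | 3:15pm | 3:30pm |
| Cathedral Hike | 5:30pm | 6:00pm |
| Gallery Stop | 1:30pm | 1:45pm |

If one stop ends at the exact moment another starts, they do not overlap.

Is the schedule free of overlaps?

Yes

Check each pair: they overlap iff neither finishes before the other starts.
Sorted by start: Bridge Visit, Park Photo, Cathedral Tasting, Gallery Stop, Observatory Tour, Cathedral Hike, Castle Tasting.
Park Photo starts exactly when Bridge Visit ends (back-to-back, no overlap), so nothing later overlaps Bridge Visit either.
Cathedral Tasting starts after Park Photo ends, so nothing later overlaps Park Photo either.
Gallery Stop starts after Cathedral Tasting ends, so nothing later overlaps Cathedral Tasting either.
Observatory Tour starts after Gallery Stop ends, so nothing later overlaps Gallery Stop either.
Cathedral Hike starts after Observatory Tour ends, so nothing later overlaps Observatory Tour either.
Castle Tasting starts after Cathedral Hike ends.
Every pair is clear; the schedule has no overlaps.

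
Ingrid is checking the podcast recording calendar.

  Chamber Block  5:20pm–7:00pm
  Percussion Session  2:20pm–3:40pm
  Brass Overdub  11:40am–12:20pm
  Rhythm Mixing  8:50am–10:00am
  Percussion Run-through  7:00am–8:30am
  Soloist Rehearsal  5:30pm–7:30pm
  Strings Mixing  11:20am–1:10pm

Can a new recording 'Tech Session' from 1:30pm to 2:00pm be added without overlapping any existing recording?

Yes — the slot is free

Percussion Run-through: ends 8:30am at or before Tech Session starts 1:30pm → clear.
Rhythm Mixing: ends 10:00am at or before Tech Session starts 1:30pm → clear.
Strings Mixing: ends 1:10pm at or before Tech Session starts 1:30pm → clear.
Brass Overdub: ends 12:20pm at or before Tech Session starts 1:30pm → clear.
Percussion Session: starts 2:20pm at or after Tech Session ends 2:00pm → clear.
Chamber Block: starts 5:20pm at or after Tech Session ends 2:00pm → clear.
Soloist Rehearsal: starts 5:30pm at or after Tech Session ends 2:00pm → clear.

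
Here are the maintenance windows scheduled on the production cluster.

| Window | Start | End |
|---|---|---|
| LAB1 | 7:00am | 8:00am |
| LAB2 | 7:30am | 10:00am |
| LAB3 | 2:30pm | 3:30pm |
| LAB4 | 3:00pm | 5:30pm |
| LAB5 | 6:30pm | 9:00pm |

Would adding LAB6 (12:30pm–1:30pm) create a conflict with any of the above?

No — it doesn't clash with anything

LAB1: ends 8:00am at or before LAB6 starts 12:30pm → clear.
LAB2: ends 10:00am at or before LAB6 starts 12:30pm → clear.
LAB3: starts 2:30pm at or after LAB6 ends 1:30pm → clear.
LAB4: starts 3:00pm at or after LAB6 ends 1:30pm → clear.
LAB5: starts 6:30pm at or after LAB6 ends 1:30pm → clear.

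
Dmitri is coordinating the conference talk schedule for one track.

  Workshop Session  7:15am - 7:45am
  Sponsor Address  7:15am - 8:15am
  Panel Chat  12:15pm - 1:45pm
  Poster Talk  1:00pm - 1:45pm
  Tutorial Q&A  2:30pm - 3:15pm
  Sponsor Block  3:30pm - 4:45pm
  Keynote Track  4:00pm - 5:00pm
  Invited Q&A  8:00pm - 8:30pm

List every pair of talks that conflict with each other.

Keynote Track & Sponsor Block, Panel Chat & Poster Talk, Sponsor Address & Workshop Session

Sorted by start: Workshop Session, Sponsor Address, Panel Chat, Poster Talk, Tutorial Q&A, Sponsor Block, Keynote Track, Invited Q&A.
Sponsor Address starts before Workshop Session ends → Workshop Session and Sponsor Address overlap.
Panel Chat starts after Workshop Session ends; Workshop Session is clear from here.
Panel Chat starts after Sponsor Address ends; Sponsor Address is clear from here.
Poster Talk starts before Panel Chat ends → Panel Chat and Poster Talk overlap.
Tutorial Q&A starts after Panel Chat ends; Panel Chat is clear from here.
Tutorial Q&A starts after Poster Talk ends; Poster Talk is clear from here.
Sponsor Block starts after Tutorial Q&A ends; Tutorial Q&A is clear from here.
Keynote Track starts before Sponsor Block ends → Sponsor Block and Keynote Track overlap.
Invited Q&A starts after Sponsor Block ends.
Invited Q&A starts after Keynote Track ends.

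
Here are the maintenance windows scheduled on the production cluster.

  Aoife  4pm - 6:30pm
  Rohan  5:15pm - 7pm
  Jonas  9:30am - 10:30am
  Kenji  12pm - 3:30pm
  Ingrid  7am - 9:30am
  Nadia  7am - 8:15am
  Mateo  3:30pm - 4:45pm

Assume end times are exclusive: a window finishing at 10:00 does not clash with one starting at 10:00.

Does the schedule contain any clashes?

Sorted by start: Nadia, Ingrid, Jonas, Kenji, Mateo, Aoife, Rohan.
Ingrid starts before Nadia ends → Nadia and Ingrid overlap.
That's a conflict, so the schedule is not conflict-free.

Yes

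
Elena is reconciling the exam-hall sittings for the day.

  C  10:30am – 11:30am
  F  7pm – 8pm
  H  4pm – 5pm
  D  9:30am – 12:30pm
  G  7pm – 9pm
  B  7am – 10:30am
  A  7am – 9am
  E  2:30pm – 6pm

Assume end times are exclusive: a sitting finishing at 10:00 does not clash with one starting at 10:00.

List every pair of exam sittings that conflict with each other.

A & B, B & D, C & D, E & H, F & G

Two intervals overlap when each starts before the other ends.
Sorted by start: A, B, D, C, E, H, F, G.
B starts before A ends → A and B overlap.
D starts after A ends, so nothing later overlaps A either.
D starts before B ends → B and D overlap.
C starts exactly when B ends (back-to-back, no overlap), so nothing later overlaps B either.
C starts before D ends → D and C overlap.
E starts after D ends, so nothing later overlaps D either.
E starts after C ends, so nothing later overlaps C either.
H starts before E ends → E and H overlap.
F starts after E ends, so nothing later overlaps E either.
F starts after H ends, so nothing later overlaps H either.
G starts before F ends → F and G overlap.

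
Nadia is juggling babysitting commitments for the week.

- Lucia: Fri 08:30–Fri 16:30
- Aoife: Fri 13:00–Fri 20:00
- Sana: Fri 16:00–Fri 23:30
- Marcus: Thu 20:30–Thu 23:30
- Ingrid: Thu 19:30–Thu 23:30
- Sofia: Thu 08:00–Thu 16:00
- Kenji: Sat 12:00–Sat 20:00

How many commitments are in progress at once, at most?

Sweep the timeline, counting +1 at each start and −1 at each end (ends before starts at a tie):
Thu 08:00 start Sofia → 1
Thu 16:00 end Sofia → 0
Thu 19:30 start Ingrid → 1
Thu 20:30 start Marcus → 2
Thu 23:30 end Ingrid → 1
Thu 23:30 end Marcus → 0
Fri 08:30 start Lucia → 1
Fri 13:00 start Aoife → 2
Fri 16:00 start Sana → 3
Fri 16:30 end Lucia → 2
Fri 20:00 end Aoife → 1
Fri 23:30 end Sana → 0
Sat 12:00 start Kenji → 1
Sat 20:00 end Kenji → 0
Peak is 3, at Fri 16:00 (Aoife, Lucia, Sana).

3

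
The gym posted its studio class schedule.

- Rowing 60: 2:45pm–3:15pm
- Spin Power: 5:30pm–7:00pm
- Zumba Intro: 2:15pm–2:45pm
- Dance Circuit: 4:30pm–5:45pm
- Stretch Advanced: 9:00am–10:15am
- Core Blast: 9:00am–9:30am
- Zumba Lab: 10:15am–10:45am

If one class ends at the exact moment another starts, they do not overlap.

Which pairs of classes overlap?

Core Blast & Stretch Advanced, Dance Circuit & Spin Power

Two intervals overlap when each starts before the other ends.
Sorted by start: Stretch Advanced, Core Blast, Zumba Lab, Zumba Intro, Rowing 60, Dance Circuit, Spin Power.
Core Blast starts before Stretch Advanced ends → Stretch Advanced and Core Blast overlap.
Zumba Lab starts exactly when Stretch Advanced ends (back-to-back, no overlap) — done with Stretch Advanced.
Zumba Lab starts after Core Blast ends — done with Core Blast.
Zumba Intro starts after Zumba Lab ends — done with Zumba Lab.
Rowing 60 starts exactly when Zumba Intro ends (back-to-back, no overlap) — done with Zumba Intro.
Dance Circuit starts after Rowing 60 ends — done with Rowing 60.
Spin Power starts before Dance Circuit ends → Dance Circuit and Spin Power overlap.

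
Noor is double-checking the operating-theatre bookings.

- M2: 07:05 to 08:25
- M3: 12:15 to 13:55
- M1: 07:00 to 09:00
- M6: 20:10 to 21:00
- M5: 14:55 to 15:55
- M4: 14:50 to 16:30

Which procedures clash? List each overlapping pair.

M1 & M2, M4 & M5

Two intervals overlap when each starts before the other ends.
Sorted by start: M1, M2, M3, M4, M5, M6.
M2 starts before M1 ends → M1 and M2 overlap.
M3 starts after M1 ends; M1 is clear from here.
M3 starts after M2 ends; M2 is clear from here.
M4 starts after M3 ends; M3 is clear from here.
M5 starts before M4 ends → M4 and M5 overlap.
M6 starts after M4 ends.
M6 starts after M5 ends.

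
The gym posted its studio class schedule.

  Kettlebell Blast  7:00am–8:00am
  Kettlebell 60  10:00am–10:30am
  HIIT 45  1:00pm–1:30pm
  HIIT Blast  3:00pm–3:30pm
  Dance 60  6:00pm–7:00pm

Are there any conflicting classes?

Two intervals overlap when each starts before the other ends.
Sorted by start: Kettlebell Blast, Kettlebell 60, HIIT 45, HIIT Blast, Dance 60.
Kettlebell 60 starts after Kettlebell Blast ends, so nothing later overlaps Kettlebell Blast either.
HIIT 45 starts after Kettlebell 60 ends, so nothing later overlaps Kettlebell 60 either.
HIIT Blast starts after HIIT 45 ends, so nothing later overlaps HIIT 45 either.
Dance 60 starts after HIIT Blast ends.
Every pair is clear; the schedule has no overlaps.

No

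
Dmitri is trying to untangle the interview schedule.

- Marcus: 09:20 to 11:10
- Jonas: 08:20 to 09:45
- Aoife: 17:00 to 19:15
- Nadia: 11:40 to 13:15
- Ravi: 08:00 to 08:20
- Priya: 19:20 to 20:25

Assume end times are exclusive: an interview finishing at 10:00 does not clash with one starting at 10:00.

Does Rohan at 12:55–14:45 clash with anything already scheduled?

Yes — it overlaps Nadia

Ravi: ends 08:20 at or before Rohan starts 12:55 → clear.
Jonas: ends 09:45 at or before Rohan starts 12:55 → clear.
Marcus: ends 11:10 at or before Rohan starts 12:55 → clear.
Nadia: starts 11:40 before Rohan ends 14:45, and ends 13:15 after Rohan starts 12:55 → overlap.
Aoife: starts 17:00 at or after Rohan ends 14:45 → clear.
Priya: starts 19:20 at or after Rohan ends 14:45 → clear.
Rohan overlaps Nadia.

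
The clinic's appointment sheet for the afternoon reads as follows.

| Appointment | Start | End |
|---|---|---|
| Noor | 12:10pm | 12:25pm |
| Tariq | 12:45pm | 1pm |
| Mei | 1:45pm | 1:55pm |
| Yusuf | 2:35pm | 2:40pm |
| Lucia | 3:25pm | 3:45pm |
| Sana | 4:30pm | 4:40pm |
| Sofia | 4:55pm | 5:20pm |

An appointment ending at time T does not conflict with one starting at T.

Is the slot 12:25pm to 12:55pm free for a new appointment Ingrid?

No — it overlaps Tariq

Noor: ends 12:25pm at or before Ingrid starts 12:25pm → clear.
Tariq: starts 12:45pm before Ingrid ends 12:55pm, and ends 1pm after Ingrid starts 12:25pm → overlap.
Mei: starts 1:45pm at or after Ingrid ends 12:55pm → clear.
Yusuf: starts 2:35pm at or after Ingrid ends 12:55pm → clear.
Lucia: starts 3:25pm at or after Ingrid ends 12:55pm → clear.
Sana: starts 4:30pm at or after Ingrid ends 12:55pm → clear.
Sofia: starts 4:55pm at or after Ingrid ends 12:55pm → clear.
Ingrid overlaps Tariq.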